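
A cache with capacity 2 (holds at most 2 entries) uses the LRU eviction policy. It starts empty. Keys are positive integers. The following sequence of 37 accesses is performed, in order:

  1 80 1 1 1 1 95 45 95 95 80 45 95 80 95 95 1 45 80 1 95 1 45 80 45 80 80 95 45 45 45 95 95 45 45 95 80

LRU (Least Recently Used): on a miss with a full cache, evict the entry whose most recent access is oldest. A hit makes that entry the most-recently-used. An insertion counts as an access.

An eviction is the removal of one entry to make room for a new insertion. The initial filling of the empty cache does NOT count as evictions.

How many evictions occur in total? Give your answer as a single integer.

LRU simulation (capacity=2):
  1. access 1: MISS. Cache (LRU->MRU): [1]
  2. access 80: MISS. Cache (LRU->MRU): [1 80]
  3. access 1: HIT. Cache (LRU->MRU): [80 1]
  4. access 1: HIT. Cache (LRU->MRU): [80 1]
  5. access 1: HIT. Cache (LRU->MRU): [80 1]
  6. access 1: HIT. Cache (LRU->MRU): [80 1]
  7. access 95: MISS, evict 80. Cache (LRU->MRU): [1 95]
  8. access 45: MISS, evict 1. Cache (LRU->MRU): [95 45]
  9. access 95: HIT. Cache (LRU->MRU): [45 95]
  10. access 95: HIT. Cache (LRU->MRU): [45 95]
  11. access 80: MISS, evict 45. Cache (LRU->MRU): [95 80]
  12. access 45: MISS, evict 95. Cache (LRU->MRU): [80 45]
  13. access 95: MISS, evict 80. Cache (LRU->MRU): [45 95]
  14. access 80: MISS, evict 45. Cache (LRU->MRU): [95 80]
  15. access 95: HIT. Cache (LRU->MRU): [80 95]
  16. access 95: HIT. Cache (LRU->MRU): [80 95]
  17. access 1: MISS, evict 80. Cache (LRU->MRU): [95 1]
  18. access 45: MISS, evict 95. Cache (LRU->MRU): [1 45]
  19. access 80: MISS, evict 1. Cache (LRU->MRU): [45 80]
  20. access 1: MISS, evict 45. Cache (LRU->MRU): [80 1]
  21. access 95: MISS, evict 80. Cache (LRU->MRU): [1 95]
  22. access 1: HIT. Cache (LRU->MRU): [95 1]
  23. access 45: MISS, evict 95. Cache (LRU->MRU): [1 45]
  24. access 80: MISS, evict 1. Cache (LRU->MRU): [45 80]
  25. access 45: HIT. Cache (LRU->MRU): [80 45]
  26. access 80: HIT. Cache (LRU->MRU): [45 80]
  27. access 80: HIT. Cache (LRU->MRU): [45 80]
  28. access 95: MISS, evict 45. Cache (LRU->MRU): [80 95]
  29. access 45: MISS, evict 80. Cache (LRU->MRU): [95 45]
  30. access 45: HIT. Cache (LRU->MRU): [95 45]
  31. access 45: HIT. Cache (LRU->MRU): [95 45]
  32. access 95: HIT. Cache (LRU->MRU): [45 95]
  33. access 95: HIT. Cache (LRU->MRU): [45 95]
  34. access 45: HIT. Cache (LRU->MRU): [95 45]
  35. access 45: HIT. Cache (LRU->MRU): [95 45]
  36. access 95: HIT. Cache (LRU->MRU): [45 95]
  37. access 80: MISS, evict 45. Cache (LRU->MRU): [95 80]
Total: 19 hits, 18 misses, 16 evictions

Answer: 16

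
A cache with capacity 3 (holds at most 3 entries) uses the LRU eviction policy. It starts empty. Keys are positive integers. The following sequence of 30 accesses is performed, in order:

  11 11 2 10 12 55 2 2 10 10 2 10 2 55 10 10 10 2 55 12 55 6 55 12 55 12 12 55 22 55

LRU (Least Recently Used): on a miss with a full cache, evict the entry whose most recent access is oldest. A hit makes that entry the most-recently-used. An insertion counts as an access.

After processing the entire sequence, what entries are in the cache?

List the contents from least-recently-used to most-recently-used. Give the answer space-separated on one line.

LRU simulation (capacity=3):
  1. access 11: MISS. Cache (LRU->MRU): [11]
  2. access 11: HIT. Cache (LRU->MRU): [11]
  3. access 2: MISS. Cache (LRU->MRU): [11 2]
  4. access 10: MISS. Cache (LRU->MRU): [11 2 10]
  5. access 12: MISS, evict 11. Cache (LRU->MRU): [2 10 12]
  6. access 55: MISS, evict 2. Cache (LRU->MRU): [10 12 55]
  7. access 2: MISS, evict 10. Cache (LRU->MRU): [12 55 2]
  8. access 2: HIT. Cache (LRU->MRU): [12 55 2]
  9. access 10: MISS, evict 12. Cache (LRU->MRU): [55 2 10]
  10. access 10: HIT. Cache (LRU->MRU): [55 2 10]
  11. access 2: HIT. Cache (LRU->MRU): [55 10 2]
  12. access 10: HIT. Cache (LRU->MRU): [55 2 10]
  13. access 2: HIT. Cache (LRU->MRU): [55 10 2]
  14. access 55: HIT. Cache (LRU->MRU): [10 2 55]
  15. access 10: HIT. Cache (LRU->MRU): [2 55 10]
  16. access 10: HIT. Cache (LRU->MRU): [2 55 10]
  17. access 10: HIT. Cache (LRU->MRU): [2 55 10]
  18. access 2: HIT. Cache (LRU->MRU): [55 10 2]
  19. access 55: HIT. Cache (LRU->MRU): [10 2 55]
  20. access 12: MISS, evict 10. Cache (LRU->MRU): [2 55 12]
  21. access 55: HIT. Cache (LRU->MRU): [2 12 55]
  22. access 6: MISS, evict 2. Cache (LRU->MRU): [12 55 6]
  23. access 55: HIT. Cache (LRU->MRU): [12 6 55]
  24. access 12: HIT. Cache (LRU->MRU): [6 55 12]
  25. access 55: HIT. Cache (LRU->MRU): [6 12 55]
  26. access 12: HIT. Cache (LRU->MRU): [6 55 12]
  27. access 12: HIT. Cache (LRU->MRU): [6 55 12]
  28. access 55: HIT. Cache (LRU->MRU): [6 12 55]
  29. access 22: MISS, evict 6. Cache (LRU->MRU): [12 55 22]
  30. access 55: HIT. Cache (LRU->MRU): [12 22 55]
Total: 20 hits, 10 misses, 7 evictions

Answer: 12 22 55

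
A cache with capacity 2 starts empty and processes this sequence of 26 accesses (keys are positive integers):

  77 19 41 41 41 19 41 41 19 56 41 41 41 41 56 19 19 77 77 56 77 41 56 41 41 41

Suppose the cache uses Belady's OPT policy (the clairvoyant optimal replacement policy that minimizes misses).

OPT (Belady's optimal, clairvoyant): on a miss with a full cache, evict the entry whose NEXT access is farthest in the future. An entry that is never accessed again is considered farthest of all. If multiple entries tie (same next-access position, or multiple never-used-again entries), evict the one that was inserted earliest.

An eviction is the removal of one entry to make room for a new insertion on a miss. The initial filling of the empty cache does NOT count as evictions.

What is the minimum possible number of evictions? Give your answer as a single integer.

OPT (Belady) simulation (capacity=2):
  1. access 77: MISS. Cache: [77]
  2. access 19: MISS. Cache: [77 19]
  3. access 41: MISS, evict 77 (next use: step 18). Cache: [19 41]
  4. access 41: HIT. Next use of 41: step 5. Cache: [19 41]
  5. access 41: HIT. Next use of 41: step 7. Cache: [19 41]
  6. access 19: HIT. Next use of 19: step 9. Cache: [19 41]
  7. access 41: HIT. Next use of 41: step 8. Cache: [19 41]
  8. access 41: HIT. Next use of 41: step 11. Cache: [19 41]
  9. access 19: HIT. Next use of 19: step 16. Cache: [19 41]
  10. access 56: MISS, evict 19 (next use: step 16). Cache: [41 56]
  11. access 41: HIT. Next use of 41: step 12. Cache: [41 56]
  12. access 41: HIT. Next use of 41: step 13. Cache: [41 56]
  13. access 41: HIT. Next use of 41: step 14. Cache: [41 56]
  14. access 41: HIT. Next use of 41: step 22. Cache: [41 56]
  15. access 56: HIT. Next use of 56: step 20. Cache: [41 56]
  16. access 19: MISS, evict 41 (next use: step 22). Cache: [56 19]
  17. access 19: HIT. Next use of 19: never. Cache: [56 19]
  18. access 77: MISS, evict 19 (next use: never). Cache: [56 77]
  19. access 77: HIT. Next use of 77: step 21. Cache: [56 77]
  20. access 56: HIT. Next use of 56: step 23. Cache: [56 77]
  21. access 77: HIT. Next use of 77: never. Cache: [56 77]
  22. access 41: MISS, evict 77 (next use: never). Cache: [56 41]
  23. access 56: HIT. Next use of 56: never. Cache: [56 41]
  24. access 41: HIT. Next use of 41: step 25. Cache: [56 41]
  25. access 41: HIT. Next use of 41: step 26. Cache: [56 41]
  26. access 41: HIT. Next use of 41: never. Cache: [56 41]
Total: 19 hits, 7 misses, 5 evictions

Answer: 5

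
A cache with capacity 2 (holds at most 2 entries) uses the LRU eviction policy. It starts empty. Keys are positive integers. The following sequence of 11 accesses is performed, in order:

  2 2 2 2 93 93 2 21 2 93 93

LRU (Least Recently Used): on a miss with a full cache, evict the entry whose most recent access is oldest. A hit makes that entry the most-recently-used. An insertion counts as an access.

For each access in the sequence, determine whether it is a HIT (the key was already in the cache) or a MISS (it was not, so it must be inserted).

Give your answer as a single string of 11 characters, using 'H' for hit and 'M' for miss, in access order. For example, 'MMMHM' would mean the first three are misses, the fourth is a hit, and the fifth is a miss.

Answer: MHHHMHHMHMH

Derivation:
LRU simulation (capacity=2):
  1. access 2: MISS. Cache (LRU->MRU): [2]
  2. access 2: HIT. Cache (LRU->MRU): [2]
  3. access 2: HIT. Cache (LRU->MRU): [2]
  4. access 2: HIT. Cache (LRU->MRU): [2]
  5. access 93: MISS. Cache (LRU->MRU): [2 93]
  6. access 93: HIT. Cache (LRU->MRU): [2 93]
  7. access 2: HIT. Cache (LRU->MRU): [93 2]
  8. access 21: MISS, evict 93. Cache (LRU->MRU): [2 21]
  9. access 2: HIT. Cache (LRU->MRU): [21 2]
  10. access 93: MISS, evict 21. Cache (LRU->MRU): [2 93]
  11. access 93: HIT. Cache (LRU->MRU): [2 93]
Total: 7 hits, 4 misses, 2 evictions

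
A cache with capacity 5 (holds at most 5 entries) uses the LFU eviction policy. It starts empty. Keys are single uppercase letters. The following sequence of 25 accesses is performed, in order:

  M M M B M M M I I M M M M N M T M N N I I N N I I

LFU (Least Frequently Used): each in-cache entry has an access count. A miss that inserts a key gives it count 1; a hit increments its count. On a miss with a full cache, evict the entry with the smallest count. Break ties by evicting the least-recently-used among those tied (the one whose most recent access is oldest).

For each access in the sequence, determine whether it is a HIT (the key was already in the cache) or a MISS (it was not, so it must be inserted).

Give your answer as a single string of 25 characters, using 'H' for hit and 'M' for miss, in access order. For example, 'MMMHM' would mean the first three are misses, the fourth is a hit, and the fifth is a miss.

Answer: MHHMHHHMHHHHHMHMHHHHHHHHH

Derivation:
LFU simulation (capacity=5):
  1. access M: MISS. Cache: [M(c=1)]
  2. access M: HIT, count now 2. Cache: [M(c=2)]
  3. access M: HIT, count now 3. Cache: [M(c=3)]
  4. access B: MISS. Cache: [B(c=1) M(c=3)]
  5. access M: HIT, count now 4. Cache: [B(c=1) M(c=4)]
  6. access M: HIT, count now 5. Cache: [B(c=1) M(c=5)]
  7. access M: HIT, count now 6. Cache: [B(c=1) M(c=6)]
  8. access I: MISS. Cache: [B(c=1) I(c=1) M(c=6)]
  9. access I: HIT, count now 2. Cache: [B(c=1) I(c=2) M(c=6)]
  10. access M: HIT, count now 7. Cache: [B(c=1) I(c=2) M(c=7)]
  11. access M: HIT, count now 8. Cache: [B(c=1) I(c=2) M(c=8)]
  12. access M: HIT, count now 9. Cache: [B(c=1) I(c=2) M(c=9)]
  13. access M: HIT, count now 10. Cache: [B(c=1) I(c=2) M(c=10)]
  14. access N: MISS. Cache: [B(c=1) N(c=1) I(c=2) M(c=10)]
  15. access M: HIT, count now 11. Cache: [B(c=1) N(c=1) I(c=2) M(c=11)]
  16. access T: MISS. Cache: [B(c=1) N(c=1) T(c=1) I(c=2) M(c=11)]
  17. access M: HIT, count now 12. Cache: [B(c=1) N(c=1) T(c=1) I(c=2) M(c=12)]
  18. access N: HIT, count now 2. Cache: [B(c=1) T(c=1) I(c=2) N(c=2) M(c=12)]
  19. access N: HIT, count now 3. Cache: [B(c=1) T(c=1) I(c=2) N(c=3) M(c=12)]
  20. access I: HIT, count now 3. Cache: [B(c=1) T(c=1) N(c=3) I(c=3) M(c=12)]
  21. access I: HIT, count now 4. Cache: [B(c=1) T(c=1) N(c=3) I(c=4) M(c=12)]
  22. access N: HIT, count now 4. Cache: [B(c=1) T(c=1) I(c=4) N(c=4) M(c=12)]
  23. access N: HIT, count now 5. Cache: [B(c=1) T(c=1) I(c=4) N(c=5) M(c=12)]
  24. access I: HIT, count now 5. Cache: [B(c=1) T(c=1) N(c=5) I(c=5) M(c=12)]
  25. access I: HIT, count now 6. Cache: [B(c=1) T(c=1) N(c=5) I(c=6) M(c=12)]
Total: 20 hits, 5 misses, 0 evictions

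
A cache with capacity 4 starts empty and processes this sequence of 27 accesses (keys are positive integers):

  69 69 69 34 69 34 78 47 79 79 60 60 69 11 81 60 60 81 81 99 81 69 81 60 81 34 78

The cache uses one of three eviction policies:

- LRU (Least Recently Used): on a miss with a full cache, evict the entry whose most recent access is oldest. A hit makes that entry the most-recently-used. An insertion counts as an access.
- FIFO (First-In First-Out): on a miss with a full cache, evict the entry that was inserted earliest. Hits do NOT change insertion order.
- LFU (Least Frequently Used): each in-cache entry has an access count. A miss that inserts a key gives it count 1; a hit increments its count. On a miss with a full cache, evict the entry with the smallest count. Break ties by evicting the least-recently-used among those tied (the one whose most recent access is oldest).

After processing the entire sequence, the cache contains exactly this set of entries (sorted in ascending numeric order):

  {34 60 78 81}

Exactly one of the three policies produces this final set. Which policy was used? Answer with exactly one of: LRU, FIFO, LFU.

Answer: LRU

Derivation:
Simulating under each policy and comparing final sets:
  LRU: final set = {34 60 78 81} -> MATCHES target
  FIFO: final set = {34 60 78 99} -> differs
  LFU: final set = {60 69 78 81} -> differs
Only LRU produces the target set.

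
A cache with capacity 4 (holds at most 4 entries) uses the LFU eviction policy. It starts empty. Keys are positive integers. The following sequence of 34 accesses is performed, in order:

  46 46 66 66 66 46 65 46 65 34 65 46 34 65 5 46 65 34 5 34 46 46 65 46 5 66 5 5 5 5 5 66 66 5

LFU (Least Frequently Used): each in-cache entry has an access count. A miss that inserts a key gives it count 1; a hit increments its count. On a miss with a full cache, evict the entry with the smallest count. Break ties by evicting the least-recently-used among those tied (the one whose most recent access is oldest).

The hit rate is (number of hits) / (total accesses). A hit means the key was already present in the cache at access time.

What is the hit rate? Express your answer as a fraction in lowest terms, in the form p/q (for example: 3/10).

Answer: 25/34

Derivation:
LFU simulation (capacity=4):
  1. access 46: MISS. Cache: [46(c=1)]
  2. access 46: HIT, count now 2. Cache: [46(c=2)]
  3. access 66: MISS. Cache: [66(c=1) 46(c=2)]
  4. access 66: HIT, count now 2. Cache: [46(c=2) 66(c=2)]
  5. access 66: HIT, count now 3. Cache: [46(c=2) 66(c=3)]
  6. access 46: HIT, count now 3. Cache: [66(c=3) 46(c=3)]
  7. access 65: MISS. Cache: [65(c=1) 66(c=3) 46(c=3)]
  8. access 46: HIT, count now 4. Cache: [65(c=1) 66(c=3) 46(c=4)]
  9. access 65: HIT, count now 2. Cache: [65(c=2) 66(c=3) 46(c=4)]
  10. access 34: MISS. Cache: [34(c=1) 65(c=2) 66(c=3) 46(c=4)]
  11. access 65: HIT, count now 3. Cache: [34(c=1) 66(c=3) 65(c=3) 46(c=4)]
  12. access 46: HIT, count now 5. Cache: [34(c=1) 66(c=3) 65(c=3) 46(c=5)]
  13. access 34: HIT, count now 2. Cache: [34(c=2) 66(c=3) 65(c=3) 46(c=5)]
  14. access 65: HIT, count now 4. Cache: [34(c=2) 66(c=3) 65(c=4) 46(c=5)]
  15. access 5: MISS, evict 34(c=2). Cache: [5(c=1) 66(c=3) 65(c=4) 46(c=5)]
  16. access 46: HIT, count now 6. Cache: [5(c=1) 66(c=3) 65(c=4) 46(c=6)]
  17. access 65: HIT, count now 5. Cache: [5(c=1) 66(c=3) 65(c=5) 46(c=6)]
  18. access 34: MISS, evict 5(c=1). Cache: [34(c=1) 66(c=3) 65(c=5) 46(c=6)]
  19. access 5: MISS, evict 34(c=1). Cache: [5(c=1) 66(c=3) 65(c=5) 46(c=6)]
  20. access 34: MISS, evict 5(c=1). Cache: [34(c=1) 66(c=3) 65(c=5) 46(c=6)]
  21. access 46: HIT, count now 7. Cache: [34(c=1) 66(c=3) 65(c=5) 46(c=7)]
  22. access 46: HIT, count now 8. Cache: [34(c=1) 66(c=3) 65(c=5) 46(c=8)]
  23. access 65: HIT, count now 6. Cache: [34(c=1) 66(c=3) 65(c=6) 46(c=8)]
  24. access 46: HIT, count now 9. Cache: [34(c=1) 66(c=3) 65(c=6) 46(c=9)]
  25. access 5: MISS, evict 34(c=1). Cache: [5(c=1) 66(c=3) 65(c=6) 46(c=9)]
  26. access 66: HIT, count now 4. Cache: [5(c=1) 66(c=4) 65(c=6) 46(c=9)]
  27. access 5: HIT, count now 2. Cache: [5(c=2) 66(c=4) 65(c=6) 46(c=9)]
  28. access 5: HIT, count now 3. Cache: [5(c=3) 66(c=4) 65(c=6) 46(c=9)]
  29. access 5: HIT, count now 4. Cache: [66(c=4) 5(c=4) 65(c=6) 46(c=9)]
  30. access 5: HIT, count now 5. Cache: [66(c=4) 5(c=5) 65(c=6) 46(c=9)]
  31. access 5: HIT, count now 6. Cache: [66(c=4) 65(c=6) 5(c=6) 46(c=9)]
  32. access 66: HIT, count now 5. Cache: [66(c=5) 65(c=6) 5(c=6) 46(c=9)]
  33. access 66: HIT, count now 6. Cache: [65(c=6) 5(c=6) 66(c=6) 46(c=9)]
  34. access 5: HIT, count now 7. Cache: [65(c=6) 66(c=6) 5(c=7) 46(c=9)]
Total: 25 hits, 9 misses, 5 evictions

Hit rate = 25/34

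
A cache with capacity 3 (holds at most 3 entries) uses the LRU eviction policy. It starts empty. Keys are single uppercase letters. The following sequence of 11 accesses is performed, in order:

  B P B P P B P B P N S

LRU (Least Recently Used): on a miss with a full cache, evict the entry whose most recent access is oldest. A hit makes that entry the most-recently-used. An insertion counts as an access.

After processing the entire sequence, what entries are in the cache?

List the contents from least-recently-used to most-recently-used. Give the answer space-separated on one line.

Answer: P N S

Derivation:
LRU simulation (capacity=3):
  1. access B: MISS. Cache (LRU->MRU): [B]
  2. access P: MISS. Cache (LRU->MRU): [B P]
  3. access B: HIT. Cache (LRU->MRU): [P B]
  4. access P: HIT. Cache (LRU->MRU): [B P]
  5. access P: HIT. Cache (LRU->MRU): [B P]
  6. access B: HIT. Cache (LRU->MRU): [P B]
  7. access P: HIT. Cache (LRU->MRU): [B P]
  8. access B: HIT. Cache (LRU->MRU): [P B]
  9. access P: HIT. Cache (LRU->MRU): [B P]
  10. access N: MISS. Cache (LRU->MRU): [B P N]
  11. access S: MISS, evict B. Cache (LRU->MRU): [P N S]
Total: 7 hits, 4 misses, 1 evictions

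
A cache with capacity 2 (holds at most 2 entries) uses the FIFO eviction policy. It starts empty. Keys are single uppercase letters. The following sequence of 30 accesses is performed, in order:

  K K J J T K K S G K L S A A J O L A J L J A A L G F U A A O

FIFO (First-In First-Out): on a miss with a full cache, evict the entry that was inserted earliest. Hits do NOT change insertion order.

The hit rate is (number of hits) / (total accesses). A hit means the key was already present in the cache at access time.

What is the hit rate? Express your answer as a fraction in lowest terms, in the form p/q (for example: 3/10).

FIFO simulation (capacity=2):
  1. access K: MISS. Cache (old->new): [K]
  2. access K: HIT. Cache (old->new): [K]
  3. access J: MISS. Cache (old->new): [K J]
  4. access J: HIT. Cache (old->new): [K J]
  5. access T: MISS, evict K. Cache (old->new): [J T]
  6. access K: MISS, evict J. Cache (old->new): [T K]
  7. access K: HIT. Cache (old->new): [T K]
  8. access S: MISS, evict T. Cache (old->new): [K S]
  9. access G: MISS, evict K. Cache (old->new): [S G]
  10. access K: MISS, evict S. Cache (old->new): [G K]
  11. access L: MISS, evict G. Cache (old->new): [K L]
  12. access S: MISS, evict K. Cache (old->new): [L S]
  13. access A: MISS, evict L. Cache (old->new): [S A]
  14. access A: HIT. Cache (old->new): [S A]
  15. access J: MISS, evict S. Cache (old->new): [A J]
  16. access O: MISS, evict A. Cache (old->new): [J O]
  17. access L: MISS, evict J. Cache (old->new): [O L]
  18. access A: MISS, evict O. Cache (old->new): [L A]
  19. access J: MISS, evict L. Cache (old->new): [A J]
  20. access L: MISS, evict A. Cache (old->new): [J L]
  21. access J: HIT. Cache (old->new): [J L]
  22. access A: MISS, evict J. Cache (old->new): [L A]
  23. access A: HIT. Cache (old->new): [L A]
  24. access L: HIT. Cache (old->new): [L A]
  25. access G: MISS, evict L. Cache (old->new): [A G]
  26. access F: MISS, evict A. Cache (old->new): [G F]
  27. access U: MISS, evict G. Cache (old->new): [F U]
  28. access A: MISS, evict F. Cache (old->new): [U A]
  29. access A: HIT. Cache (old->new): [U A]
  30. access O: MISS, evict U. Cache (old->new): [A O]
Total: 8 hits, 22 misses, 20 evictions

Hit rate = 8/30 = 4/15

Answer: 4/15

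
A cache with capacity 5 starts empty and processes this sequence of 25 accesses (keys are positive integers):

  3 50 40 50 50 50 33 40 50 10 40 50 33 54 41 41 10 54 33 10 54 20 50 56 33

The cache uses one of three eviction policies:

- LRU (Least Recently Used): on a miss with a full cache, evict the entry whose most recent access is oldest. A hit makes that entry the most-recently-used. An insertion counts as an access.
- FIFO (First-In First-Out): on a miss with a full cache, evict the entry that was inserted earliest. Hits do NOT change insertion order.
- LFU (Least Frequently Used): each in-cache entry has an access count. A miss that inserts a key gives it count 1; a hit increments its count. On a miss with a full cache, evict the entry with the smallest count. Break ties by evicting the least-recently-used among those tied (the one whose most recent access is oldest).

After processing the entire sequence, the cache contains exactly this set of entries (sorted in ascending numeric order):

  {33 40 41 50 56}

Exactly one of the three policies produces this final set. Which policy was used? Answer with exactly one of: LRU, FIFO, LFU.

Simulating under each policy and comparing final sets:
  LRU: final set = {20 33 50 54 56} -> differs
  FIFO: final set = {20 33 41 50 56} -> differs
  LFU: final set = {33 40 41 50 56} -> MATCHES target
Only LFU produces the target set.

Answer: LFU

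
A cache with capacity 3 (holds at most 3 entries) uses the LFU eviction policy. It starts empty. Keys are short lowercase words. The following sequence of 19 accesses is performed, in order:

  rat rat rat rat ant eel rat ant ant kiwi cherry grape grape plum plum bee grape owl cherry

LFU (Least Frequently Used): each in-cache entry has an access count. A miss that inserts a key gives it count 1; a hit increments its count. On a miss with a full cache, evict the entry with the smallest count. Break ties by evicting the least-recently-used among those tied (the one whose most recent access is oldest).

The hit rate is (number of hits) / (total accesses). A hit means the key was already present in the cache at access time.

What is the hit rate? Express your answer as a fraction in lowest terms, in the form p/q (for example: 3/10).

Answer: 8/19

Derivation:
LFU simulation (capacity=3):
  1. access rat: MISS. Cache: [rat(c=1)]
  2. access rat: HIT, count now 2. Cache: [rat(c=2)]
  3. access rat: HIT, count now 3. Cache: [rat(c=3)]
  4. access rat: HIT, count now 4. Cache: [rat(c=4)]
  5. access ant: MISS. Cache: [ant(c=1) rat(c=4)]
  6. access eel: MISS. Cache: [ant(c=1) eel(c=1) rat(c=4)]
  7. access rat: HIT, count now 5. Cache: [ant(c=1) eel(c=1) rat(c=5)]
  8. access ant: HIT, count now 2. Cache: [eel(c=1) ant(c=2) rat(c=5)]
  9. access ant: HIT, count now 3. Cache: [eel(c=1) ant(c=3) rat(c=5)]
  10. access kiwi: MISS, evict eel(c=1). Cache: [kiwi(c=1) ant(c=3) rat(c=5)]
  11. access cherry: MISS, evict kiwi(c=1). Cache: [cherry(c=1) ant(c=3) rat(c=5)]
  12. access grape: MISS, evict cherry(c=1). Cache: [grape(c=1) ant(c=3) rat(c=5)]
  13. access grape: HIT, count now 2. Cache: [grape(c=2) ant(c=3) rat(c=5)]
  14. access plum: MISS, evict grape(c=2). Cache: [plum(c=1) ant(c=3) rat(c=5)]
  15. access plum: HIT, count now 2. Cache: [plum(c=2) ant(c=3) rat(c=5)]
  16. access bee: MISS, evict plum(c=2). Cache: [bee(c=1) ant(c=3) rat(c=5)]
  17. access grape: MISS, evict bee(c=1). Cache: [grape(c=1) ant(c=3) rat(c=5)]
  18. access owl: MISS, evict grape(c=1). Cache: [owl(c=1) ant(c=3) rat(c=5)]
  19. access cherry: MISS, evict owl(c=1). Cache: [cherry(c=1) ant(c=3) rat(c=5)]
Total: 8 hits, 11 misses, 8 evictions

Hit rate = 8/19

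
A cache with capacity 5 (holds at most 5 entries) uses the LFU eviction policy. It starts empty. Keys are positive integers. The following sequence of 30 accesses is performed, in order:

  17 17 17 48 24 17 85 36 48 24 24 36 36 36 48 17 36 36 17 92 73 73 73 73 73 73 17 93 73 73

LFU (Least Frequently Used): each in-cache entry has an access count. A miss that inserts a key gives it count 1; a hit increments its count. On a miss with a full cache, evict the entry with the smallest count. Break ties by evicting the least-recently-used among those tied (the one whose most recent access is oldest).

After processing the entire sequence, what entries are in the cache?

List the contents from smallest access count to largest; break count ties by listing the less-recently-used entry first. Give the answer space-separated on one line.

Answer: 93 48 36 17 73

Derivation:
LFU simulation (capacity=5):
  1. access 17: MISS. Cache: [17(c=1)]
  2. access 17: HIT, count now 2. Cache: [17(c=2)]
  3. access 17: HIT, count now 3. Cache: [17(c=3)]
  4. access 48: MISS. Cache: [48(c=1) 17(c=3)]
  5. access 24: MISS. Cache: [48(c=1) 24(c=1) 17(c=3)]
  6. access 17: HIT, count now 4. Cache: [48(c=1) 24(c=1) 17(c=4)]
  7. access 85: MISS. Cache: [48(c=1) 24(c=1) 85(c=1) 17(c=4)]
  8. access 36: MISS. Cache: [48(c=1) 24(c=1) 85(c=1) 36(c=1) 17(c=4)]
  9. access 48: HIT, count now 2. Cache: [24(c=1) 85(c=1) 36(c=1) 48(c=2) 17(c=4)]
  10. access 24: HIT, count now 2. Cache: [85(c=1) 36(c=1) 48(c=2) 24(c=2) 17(c=4)]
  11. access 24: HIT, count now 3. Cache: [85(c=1) 36(c=1) 48(c=2) 24(c=3) 17(c=4)]
  12. access 36: HIT, count now 2. Cache: [85(c=1) 48(c=2) 36(c=2) 24(c=3) 17(c=4)]
  13. access 36: HIT, count now 3. Cache: [85(c=1) 48(c=2) 24(c=3) 36(c=3) 17(c=4)]
  14. access 36: HIT, count now 4. Cache: [85(c=1) 48(c=2) 24(c=3) 17(c=4) 36(c=4)]
  15. access 48: HIT, count now 3. Cache: [85(c=1) 24(c=3) 48(c=3) 17(c=4) 36(c=4)]
  16. access 17: HIT, count now 5. Cache: [85(c=1) 24(c=3) 48(c=3) 36(c=4) 17(c=5)]
  17. access 36: HIT, count now 5. Cache: [85(c=1) 24(c=3) 48(c=3) 17(c=5) 36(c=5)]
  18. access 36: HIT, count now 6. Cache: [85(c=1) 24(c=3) 48(c=3) 17(c=5) 36(c=6)]
  19. access 17: HIT, count now 6. Cache: [85(c=1) 24(c=3) 48(c=3) 36(c=6) 17(c=6)]
  20. access 92: MISS, evict 85(c=1). Cache: [92(c=1) 24(c=3) 48(c=3) 36(c=6) 17(c=6)]
  21. access 73: MISS, evict 92(c=1). Cache: [73(c=1) 24(c=3) 48(c=3) 36(c=6) 17(c=6)]
  22. access 73: HIT, count now 2. Cache: [73(c=2) 24(c=3) 48(c=3) 36(c=6) 17(c=6)]
  23. access 73: HIT, count now 3. Cache: [24(c=3) 48(c=3) 73(c=3) 36(c=6) 17(c=6)]
  24. access 73: HIT, count now 4. Cache: [24(c=3) 48(c=3) 73(c=4) 36(c=6) 17(c=6)]
  25. access 73: HIT, count now 5. Cache: [24(c=3) 48(c=3) 73(c=5) 36(c=6) 17(c=6)]
  26. access 73: HIT, count now 6. Cache: [24(c=3) 48(c=3) 36(c=6) 17(c=6) 73(c=6)]
  27. access 17: HIT, count now 7. Cache: [24(c=3) 48(c=3) 36(c=6) 73(c=6) 17(c=7)]
  28. access 93: MISS, evict 24(c=3). Cache: [93(c=1) 48(c=3) 36(c=6) 73(c=6) 17(c=7)]
  29. access 73: HIT, count now 7. Cache: [93(c=1) 48(c=3) 36(c=6) 17(c=7) 73(c=7)]
  30. access 73: HIT, count now 8. Cache: [93(c=1) 48(c=3) 36(c=6) 17(c=7) 73(c=8)]
Total: 22 hits, 8 misses, 3 evictions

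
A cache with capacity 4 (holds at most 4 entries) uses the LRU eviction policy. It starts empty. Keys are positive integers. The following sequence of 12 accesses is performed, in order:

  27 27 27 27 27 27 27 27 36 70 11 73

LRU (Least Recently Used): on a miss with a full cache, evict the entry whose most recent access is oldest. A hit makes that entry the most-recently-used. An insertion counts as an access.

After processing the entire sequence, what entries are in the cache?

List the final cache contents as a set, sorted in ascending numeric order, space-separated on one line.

Answer: 11 36 70 73

Derivation:
LRU simulation (capacity=4):
  1. access 27: MISS. Cache (LRU->MRU): [27]
  2. access 27: HIT. Cache (LRU->MRU): [27]
  3. access 27: HIT. Cache (LRU->MRU): [27]
  4. access 27: HIT. Cache (LRU->MRU): [27]
  5. access 27: HIT. Cache (LRU->MRU): [27]
  6. access 27: HIT. Cache (LRU->MRU): [27]
  7. access 27: HIT. Cache (LRU->MRU): [27]
  8. access 27: HIT. Cache (LRU->MRU): [27]
  9. access 36: MISS. Cache (LRU->MRU): [27 36]
  10. access 70: MISS. Cache (LRU->MRU): [27 36 70]
  11. access 11: MISS. Cache (LRU->MRU): [27 36 70 11]
  12. access 73: MISS, evict 27. Cache (LRU->MRU): [36 70 11 73]
Total: 7 hits, 5 misses, 1 evictions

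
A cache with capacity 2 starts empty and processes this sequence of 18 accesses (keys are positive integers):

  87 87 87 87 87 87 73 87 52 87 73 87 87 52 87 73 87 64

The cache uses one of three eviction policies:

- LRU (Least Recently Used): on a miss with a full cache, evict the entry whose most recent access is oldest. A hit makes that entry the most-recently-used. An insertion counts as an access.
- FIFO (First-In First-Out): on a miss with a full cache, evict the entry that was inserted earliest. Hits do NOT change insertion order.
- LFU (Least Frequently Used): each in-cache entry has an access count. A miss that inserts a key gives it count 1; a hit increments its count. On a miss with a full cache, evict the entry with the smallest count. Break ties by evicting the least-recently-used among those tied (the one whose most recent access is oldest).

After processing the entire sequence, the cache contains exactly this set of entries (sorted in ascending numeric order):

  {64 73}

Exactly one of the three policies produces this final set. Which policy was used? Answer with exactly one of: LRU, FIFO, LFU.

Answer: FIFO

Derivation:
Simulating under each policy and comparing final sets:
  LRU: final set = {64 87} -> differs
  FIFO: final set = {64 73} -> MATCHES target
  LFU: final set = {64 87} -> differs
Only FIFO produces the target set.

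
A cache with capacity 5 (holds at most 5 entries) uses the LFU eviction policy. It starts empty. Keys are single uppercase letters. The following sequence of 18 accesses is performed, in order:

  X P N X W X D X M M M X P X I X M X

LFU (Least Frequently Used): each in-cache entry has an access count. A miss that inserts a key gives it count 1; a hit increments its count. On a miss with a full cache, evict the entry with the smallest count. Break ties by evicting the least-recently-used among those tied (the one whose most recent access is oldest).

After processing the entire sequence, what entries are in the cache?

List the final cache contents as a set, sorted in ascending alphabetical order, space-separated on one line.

Answer: D I M P X

Derivation:
LFU simulation (capacity=5):
  1. access X: MISS. Cache: [X(c=1)]
  2. access P: MISS. Cache: [X(c=1) P(c=1)]
  3. access N: MISS. Cache: [X(c=1) P(c=1) N(c=1)]
  4. access X: HIT, count now 2. Cache: [P(c=1) N(c=1) X(c=2)]
  5. access W: MISS. Cache: [P(c=1) N(c=1) W(c=1) X(c=2)]
  6. access X: HIT, count now 3. Cache: [P(c=1) N(c=1) W(c=1) X(c=3)]
  7. access D: MISS. Cache: [P(c=1) N(c=1) W(c=1) D(c=1) X(c=3)]
  8. access X: HIT, count now 4. Cache: [P(c=1) N(c=1) W(c=1) D(c=1) X(c=4)]
  9. access M: MISS, evict P(c=1). Cache: [N(c=1) W(c=1) D(c=1) M(c=1) X(c=4)]
  10. access M: HIT, count now 2. Cache: [N(c=1) W(c=1) D(c=1) M(c=2) X(c=4)]
  11. access M: HIT, count now 3. Cache: [N(c=1) W(c=1) D(c=1) M(c=3) X(c=4)]
  12. access X: HIT, count now 5. Cache: [N(c=1) W(c=1) D(c=1) M(c=3) X(c=5)]
  13. access P: MISS, evict N(c=1). Cache: [W(c=1) D(c=1) P(c=1) M(c=3) X(c=5)]
  14. access X: HIT, count now 6. Cache: [W(c=1) D(c=1) P(c=1) M(c=3) X(c=6)]
  15. access I: MISS, evict W(c=1). Cache: [D(c=1) P(c=1) I(c=1) M(c=3) X(c=6)]
  16. access X: HIT, count now 7. Cache: [D(c=1) P(c=1) I(c=1) M(c=3) X(c=7)]
  17. access M: HIT, count now 4. Cache: [D(c=1) P(c=1) I(c=1) M(c=4) X(c=7)]
  18. access X: HIT, count now 8. Cache: [D(c=1) P(c=1) I(c=1) M(c=4) X(c=8)]
Total: 10 hits, 8 misses, 3 evictions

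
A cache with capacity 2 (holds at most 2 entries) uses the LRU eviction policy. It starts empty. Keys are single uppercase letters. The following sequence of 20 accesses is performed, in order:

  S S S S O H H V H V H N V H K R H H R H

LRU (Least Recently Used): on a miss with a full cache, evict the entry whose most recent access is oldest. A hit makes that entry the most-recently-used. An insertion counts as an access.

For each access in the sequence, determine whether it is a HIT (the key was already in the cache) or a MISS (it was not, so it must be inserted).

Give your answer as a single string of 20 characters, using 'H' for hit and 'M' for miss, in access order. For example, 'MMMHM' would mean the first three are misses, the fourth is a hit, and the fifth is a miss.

Answer: MHHHMMHMHHHMMMMMMHHH

Derivation:
LRU simulation (capacity=2):
  1. access S: MISS. Cache (LRU->MRU): [S]
  2. access S: HIT. Cache (LRU->MRU): [S]
  3. access S: HIT. Cache (LRU->MRU): [S]
  4. access S: HIT. Cache (LRU->MRU): [S]
  5. access O: MISS. Cache (LRU->MRU): [S O]
  6. access H: MISS, evict S. Cache (LRU->MRU): [O H]
  7. access H: HIT. Cache (LRU->MRU): [O H]
  8. access V: MISS, evict O. Cache (LRU->MRU): [H V]
  9. access H: HIT. Cache (LRU->MRU): [V H]
  10. access V: HIT. Cache (LRU->MRU): [H V]
  11. access H: HIT. Cache (LRU->MRU): [V H]
  12. access N: MISS, evict V. Cache (LRU->MRU): [H N]
  13. access V: MISS, evict H. Cache (LRU->MRU): [N V]
  14. access H: MISS, evict N. Cache (LRU->MRU): [V H]
  15. access K: MISS, evict V. Cache (LRU->MRU): [H K]
  16. access R: MISS, evict H. Cache (LRU->MRU): [K R]
  17. access H: MISS, evict K. Cache (LRU->MRU): [R H]
  18. access H: HIT. Cache (LRU->MRU): [R H]
  19. access R: HIT. Cache (LRU->MRU): [H R]
  20. access H: HIT. Cache (LRU->MRU): [R H]
Total: 10 hits, 10 misses, 8 evictions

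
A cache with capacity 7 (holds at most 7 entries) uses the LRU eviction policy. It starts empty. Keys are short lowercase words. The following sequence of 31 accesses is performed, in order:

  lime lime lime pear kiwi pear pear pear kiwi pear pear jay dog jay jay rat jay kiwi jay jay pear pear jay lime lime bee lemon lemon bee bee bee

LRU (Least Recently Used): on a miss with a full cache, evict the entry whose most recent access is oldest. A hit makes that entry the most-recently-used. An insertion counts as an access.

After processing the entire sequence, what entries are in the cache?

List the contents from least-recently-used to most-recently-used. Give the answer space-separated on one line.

Answer: rat kiwi pear jay lime lemon bee

Derivation:
LRU simulation (capacity=7):
  1. access lime: MISS. Cache (LRU->MRU): [lime]
  2. access lime: HIT. Cache (LRU->MRU): [lime]
  3. access lime: HIT. Cache (LRU->MRU): [lime]
  4. access pear: MISS. Cache (LRU->MRU): [lime pear]
  5. access kiwi: MISS. Cache (LRU->MRU): [lime pear kiwi]
  6. access pear: HIT. Cache (LRU->MRU): [lime kiwi pear]
  7. access pear: HIT. Cache (LRU->MRU): [lime kiwi pear]
  8. access pear: HIT. Cache (LRU->MRU): [lime kiwi pear]
  9. access kiwi: HIT. Cache (LRU->MRU): [lime pear kiwi]
  10. access pear: HIT. Cache (LRU->MRU): [lime kiwi pear]
  11. access pear: HIT. Cache (LRU->MRU): [lime kiwi pear]
  12. access jay: MISS. Cache (LRU->MRU): [lime kiwi pear jay]
  13. access dog: MISS. Cache (LRU->MRU): [lime kiwi pear jay dog]
  14. access jay: HIT. Cache (LRU->MRU): [lime kiwi pear dog jay]
  15. access jay: HIT. Cache (LRU->MRU): [lime kiwi pear dog jay]
  16. access rat: MISS. Cache (LRU->MRU): [lime kiwi pear dog jay rat]
  17. access jay: HIT. Cache (LRU->MRU): [lime kiwi pear dog rat jay]
  18. access kiwi: HIT. Cache (LRU->MRU): [lime pear dog rat jay kiwi]
  19. access jay: HIT. Cache (LRU->MRU): [lime pear dog rat kiwi jay]
  20. access jay: HIT. Cache (LRU->MRU): [lime pear dog rat kiwi jay]
  21. access pear: HIT. Cache (LRU->MRU): [lime dog rat kiwi jay pear]
  22. access pear: HIT. Cache (LRU->MRU): [lime dog rat kiwi jay pear]
  23. access jay: HIT. Cache (LRU->MRU): [lime dog rat kiwi pear jay]
  24. access lime: HIT. Cache (LRU->MRU): [dog rat kiwi pear jay lime]
  25. access lime: HIT. Cache (LRU->MRU): [dog rat kiwi pear jay lime]
  26. access bee: MISS. Cache (LRU->MRU): [dog rat kiwi pear jay lime bee]
  27. access lemon: MISS, evict dog. Cache (LRU->MRU): [rat kiwi pear jay lime bee lemon]
  28. access lemon: HIT. Cache (LRU->MRU): [rat kiwi pear jay lime bee lemon]
  29. access bee: HIT. Cache (LRU->MRU): [rat kiwi pear jay lime lemon bee]
  30. access bee: HIT. Cache (LRU->MRU): [rat kiwi pear jay lime lemon bee]
  31. access bee: HIT. Cache (LRU->MRU): [rat kiwi pear jay lime lemon bee]
Total: 23 hits, 8 misses, 1 evictions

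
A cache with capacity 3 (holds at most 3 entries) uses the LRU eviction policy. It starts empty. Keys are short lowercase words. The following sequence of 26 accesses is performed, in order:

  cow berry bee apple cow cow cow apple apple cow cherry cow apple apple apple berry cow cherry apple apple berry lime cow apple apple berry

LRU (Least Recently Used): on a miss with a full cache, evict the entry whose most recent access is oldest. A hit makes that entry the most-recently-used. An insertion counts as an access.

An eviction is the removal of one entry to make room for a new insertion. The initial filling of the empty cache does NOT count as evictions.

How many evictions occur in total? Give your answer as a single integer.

Answer: 11

Derivation:
LRU simulation (capacity=3):
  1. access cow: MISS. Cache (LRU->MRU): [cow]
  2. access berry: MISS. Cache (LRU->MRU): [cow berry]
  3. access bee: MISS. Cache (LRU->MRU): [cow berry bee]
  4. access apple: MISS, evict cow. Cache (LRU->MRU): [berry bee apple]
  5. access cow: MISS, evict berry. Cache (LRU->MRU): [bee apple cow]
  6. access cow: HIT. Cache (LRU->MRU): [bee apple cow]
  7. access cow: HIT. Cache (LRU->MRU): [bee apple cow]
  8. access apple: HIT. Cache (LRU->MRU): [bee cow apple]
  9. access apple: HIT. Cache (LRU->MRU): [bee cow apple]
  10. access cow: HIT. Cache (LRU->MRU): [bee apple cow]
  11. access cherry: MISS, evict bee. Cache (LRU->MRU): [apple cow cherry]
  12. access cow: HIT. Cache (LRU->MRU): [apple cherry cow]
  13. access apple: HIT. Cache (LRU->MRU): [cherry cow apple]
  14. access apple: HIT. Cache (LRU->MRU): [cherry cow apple]
  15. access apple: HIT. Cache (LRU->MRU): [cherry cow apple]
  16. access berry: MISS, evict cherry. Cache (LRU->MRU): [cow apple berry]
  17. access cow: HIT. Cache (LRU->MRU): [apple berry cow]
  18. access cherry: MISS, evict apple. Cache (LRU->MRU): [berry cow cherry]
  19. access apple: MISS, evict berry. Cache (LRU->MRU): [cow cherry apple]
  20. access apple: HIT. Cache (LRU->MRU): [cow cherry apple]
  21. access berry: MISS, evict cow. Cache (LRU->MRU): [cherry apple berry]
  22. access lime: MISS, evict cherry. Cache (LRU->MRU): [apple berry lime]
  23. access cow: MISS, evict apple. Cache (LRU->MRU): [berry lime cow]
  24. access apple: MISS, evict berry. Cache (LRU->MRU): [lime cow apple]
  25. access apple: HIT. Cache (LRU->MRU): [lime cow apple]
  26. access berry: MISS, evict lime. Cache (LRU->MRU): [cow apple berry]
Total: 12 hits, 14 misses, 11 evictions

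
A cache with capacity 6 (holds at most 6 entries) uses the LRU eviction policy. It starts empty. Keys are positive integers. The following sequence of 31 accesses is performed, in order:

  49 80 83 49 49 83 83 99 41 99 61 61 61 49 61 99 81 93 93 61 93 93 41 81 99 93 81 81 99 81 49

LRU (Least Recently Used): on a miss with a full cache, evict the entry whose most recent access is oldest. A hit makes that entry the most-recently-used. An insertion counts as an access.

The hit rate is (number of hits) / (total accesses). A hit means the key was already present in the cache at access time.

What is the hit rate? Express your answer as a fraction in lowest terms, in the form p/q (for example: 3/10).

Answer: 23/31

Derivation:
LRU simulation (capacity=6):
  1. access 49: MISS. Cache (LRU->MRU): [49]
  2. access 80: MISS. Cache (LRU->MRU): [49 80]
  3. access 83: MISS. Cache (LRU->MRU): [49 80 83]
  4. access 49: HIT. Cache (LRU->MRU): [80 83 49]
  5. access 49: HIT. Cache (LRU->MRU): [80 83 49]
  6. access 83: HIT. Cache (LRU->MRU): [80 49 83]
  7. access 83: HIT. Cache (LRU->MRU): [80 49 83]
  8. access 99: MISS. Cache (LRU->MRU): [80 49 83 99]
  9. access 41: MISS. Cache (LRU->MRU): [80 49 83 99 41]
  10. access 99: HIT. Cache (LRU->MRU): [80 49 83 41 99]
  11. access 61: MISS. Cache (LRU->MRU): [80 49 83 41 99 61]
  12. access 61: HIT. Cache (LRU->MRU): [80 49 83 41 99 61]
  13. access 61: HIT. Cache (LRU->MRU): [80 49 83 41 99 61]
  14. access 49: HIT. Cache (LRU->MRU): [80 83 41 99 61 49]
  15. access 61: HIT. Cache (LRU->MRU): [80 83 41 99 49 61]
  16. access 99: HIT. Cache (LRU->MRU): [80 83 41 49 61 99]
  17. access 81: MISS, evict 80. Cache (LRU->MRU): [83 41 49 61 99 81]
  18. access 93: MISS, evict 83. Cache (LRU->MRU): [41 49 61 99 81 93]
  19. access 93: HIT. Cache (LRU->MRU): [41 49 61 99 81 93]
  20. access 61: HIT. Cache (LRU->MRU): [41 49 99 81 93 61]
  21. access 93: HIT. Cache (LRU->MRU): [41 49 99 81 61 93]
  22. access 93: HIT. Cache (LRU->MRU): [41 49 99 81 61 93]
  23. access 41: HIT. Cache (LRU->MRU): [49 99 81 61 93 41]
  24. access 81: HIT. Cache (LRU->MRU): [49 99 61 93 41 81]
  25. access 99: HIT. Cache (LRU->MRU): [49 61 93 41 81 99]
  26. access 93: HIT. Cache (LRU->MRU): [49 61 41 81 99 93]
  27. access 81: HIT. Cache (LRU->MRU): [49 61 41 99 93 81]
  28. access 81: HIT. Cache (LRU->MRU): [49 61 41 99 93 81]
  29. access 99: HIT. Cache (LRU->MRU): [49 61 41 93 81 99]
  30. access 81: HIT. Cache (LRU->MRU): [49 61 41 93 99 81]
  31. access 49: HIT. Cache (LRU->MRU): [61 41 93 99 81 49]
Total: 23 hits, 8 misses, 2 evictions

Hit rate = 23/31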